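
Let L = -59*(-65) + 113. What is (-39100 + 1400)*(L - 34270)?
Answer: 1143139400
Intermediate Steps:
L = 3948 (L = 3835 + 113 = 3948)
(-39100 + 1400)*(L - 34270) = (-39100 + 1400)*(3948 - 34270) = -37700*(-30322) = 1143139400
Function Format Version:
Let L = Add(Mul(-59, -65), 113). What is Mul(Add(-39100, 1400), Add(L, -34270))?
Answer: 1143139400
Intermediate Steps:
L = 3948 (L = Add(3835, 113) = 3948)
Mul(Add(-39100, 1400), Add(L, -34270)) = Mul(Add(-39100, 1400), Add(3948, -34270)) = Mul(-37700, -30322) = 1143139400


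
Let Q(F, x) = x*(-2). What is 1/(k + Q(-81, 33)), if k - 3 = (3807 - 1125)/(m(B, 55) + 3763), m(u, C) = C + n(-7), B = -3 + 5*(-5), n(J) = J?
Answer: -3811/237411 ≈ -0.016052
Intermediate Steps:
Q(F, x) = -2*x
B = -28 (B = -3 - 25 = -28)
m(u, C) = -7 + C (m(u, C) = C - 7 = -7 + C)
k = 14115/3811 (k = 3 + (3807 - 1125)/((-7 + 55) + 3763) = 3 + 2682/(48 + 3763) = 3 + 2682/3811 = 14115/3811 ≈ 3.7038)
1/(k + Q(-81, 33)) = 1/(14115/3811 - 2*33) = 1/(14115/3811 - 66) = 1/(-237411/3811) = -3811/237411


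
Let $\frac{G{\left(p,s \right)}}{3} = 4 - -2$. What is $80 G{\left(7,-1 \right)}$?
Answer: $1440$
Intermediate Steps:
$G{\left(p,s \right)} = 18$ ($G{\left(p,s \right)} = 3 \left(4 - -2\right) = 3 \left(4 + 2\right) = 3 \cdot 6 = 18$)
$80 G{\left(7,-1 \right)} = 80 \cdot 18 = 1440$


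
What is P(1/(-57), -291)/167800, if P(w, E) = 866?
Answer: 433/83900 ≈ 0.0051609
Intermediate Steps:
P(1/(-57), -291)/167800 = 866/167800 = 866*(1/167800) = 433/83900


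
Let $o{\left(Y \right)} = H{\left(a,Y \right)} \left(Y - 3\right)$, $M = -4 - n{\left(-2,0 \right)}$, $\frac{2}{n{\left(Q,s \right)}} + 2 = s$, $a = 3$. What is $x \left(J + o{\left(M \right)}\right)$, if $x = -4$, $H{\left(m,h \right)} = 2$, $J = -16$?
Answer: $112$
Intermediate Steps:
$n{\left(Q,s \right)} = \frac{2}{-2 + s}$
$M = -3$ ($M = -4 - \frac{2}{-2 + 0} = -4 - \frac{2}{-2} = -4 - 2 \left(- \frac{1}{2}\right) = -4 - -1 = -4 + 1 = -3$)
$o{\left(Y \right)} = -6 + 2 Y$ ($o{\left(Y \right)} = 2 \left(Y - 3\right) = 2 \left(-3 + Y\right) = -6 + 2 Y$)
$x \left(J + o{\left(M \right)}\right) = - 4 \left(-16 + \left(-6 + 2 \left(-3\right)\right)\right) = - 4 \left(-16 - 12\right) = \left(-4\right) \left(-28\right) = 112$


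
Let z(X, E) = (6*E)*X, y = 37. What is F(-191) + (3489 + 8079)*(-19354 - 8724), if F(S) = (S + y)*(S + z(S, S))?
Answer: -358485334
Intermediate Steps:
z(X, E) = 6*E*X
F(S) = (37 + S)*(S + 6*S²) (F(S) = (S + 37)*(S + 6*S*S) = (37 + S)*(S + 6*S²))
F(-191) + (3489 + 8079)*(-19354 - 8724) = -191*(37 + 6*(-191)² + 223*(-191)) + (3489 + 8079)*(-19354 - 8724) = -191*(37 + 6*36481 - 42593) + 11568*(-28078) = -191*(37 + 218886 - 42593) - 324806304 = -191*176330 - 324806304 = -33679030 - 324806304 = -358485334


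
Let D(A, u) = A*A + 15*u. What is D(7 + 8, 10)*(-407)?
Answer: -152625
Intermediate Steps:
D(A, u) = A² + 15*u
D(7 + 8, 10)*(-407) = ((7 + 8)² + 15*10)*(-407) = (15² + 150)*(-407) = (225 + 150)*(-407) = 375*(-407) = -152625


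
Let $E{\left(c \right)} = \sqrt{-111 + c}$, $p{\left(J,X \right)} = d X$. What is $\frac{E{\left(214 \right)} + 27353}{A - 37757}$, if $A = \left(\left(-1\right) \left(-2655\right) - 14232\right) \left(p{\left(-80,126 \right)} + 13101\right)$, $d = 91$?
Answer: $- \frac{1609}{16732348} - \frac{\sqrt{103}}{284449916} \approx -9.6197 \cdot 10^{-5}$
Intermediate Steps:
$p{\left(J,X \right)} = 91 X$
$A = -284412159$ ($A = \left(\left(-1\right) \left(-2655\right) - 14232\right) \left(91 \cdot 126 + 13101\right) = \left(2655 - 14232\right) \left(11466 + 13101\right) = \left(-11577\right) 24567 = -284412159$)
$\frac{E{\left(214 \right)} + 27353}{A - 37757} = \frac{\sqrt{-111 + 214} + 27353}{-284412159 - 37757} = \frac{\sqrt{103} + 27353}{-284449916} = \left(27353 + \sqrt{103}\right) \left(- \frac{1}{284449916}\right) = - \frac{1609}{16732348} - \frac{\sqrt{103}}{284449916}$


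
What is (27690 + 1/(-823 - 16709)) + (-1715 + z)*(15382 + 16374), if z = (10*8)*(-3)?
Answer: -1087953344281/17532 ≈ -6.2055e+7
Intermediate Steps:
z = -240 (z = 80*(-3) = -240)
(27690 + 1/(-823 - 16709)) + (-1715 + z)*(15382 + 16374) = (27690 + 1/(-823 - 16709)) + (-1715 - 240)*(15382 + 16374) = (27690 + 1/(-17532)) - 1955*31756 = (27690 - 1/17532) - 62082980 = 485461079/17532 - 62082980 = -1087953344281/17532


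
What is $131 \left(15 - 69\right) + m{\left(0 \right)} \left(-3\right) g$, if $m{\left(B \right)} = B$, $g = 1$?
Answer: $-7074$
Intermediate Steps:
$131 \left(15 - 69\right) + m{\left(0 \right)} \left(-3\right) g = 131 \left(15 - 69\right) + 0 \left(-3\right) 1 = 131 \left(15 - 69\right) + 0 \cdot 1 = 131 \left(-54\right) + 0 = -7074 + 0 = -7074$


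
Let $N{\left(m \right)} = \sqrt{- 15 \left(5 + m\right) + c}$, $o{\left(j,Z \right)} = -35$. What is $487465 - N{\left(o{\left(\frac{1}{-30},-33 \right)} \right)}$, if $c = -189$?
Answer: $487465 - 3 \sqrt{29} \approx 4.8745 \cdot 10^{5}$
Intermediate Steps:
$N{\left(m \right)} = \sqrt{-264 - 15 m}$ ($N{\left(m \right)} = \sqrt{- 15 \left(5 + m\right) - 189} = \sqrt{\left(-75 - 15 m\right) - 189} = \sqrt{-264 - 15 m}$)
$487465 - N{\left(o{\left(\frac{1}{-30},-33 \right)} \right)} = 487465 - \sqrt{-264 - -525} = 487465 - \sqrt{-264 + 525} = 487465 - \sqrt{261} = 487465 - 3 \sqrt{29}$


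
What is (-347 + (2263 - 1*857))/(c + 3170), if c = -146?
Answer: 353/1008 ≈ 0.35020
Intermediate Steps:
(-347 + (2263 - 1*857))/(c + 3170) = (-347 + (2263 - 1*857))/(-146 + 3170) = (-347 + (2263 - 857))/3024 = (-347 + 1406)*(1/3024) = 1059*(1/3024) = 353/1008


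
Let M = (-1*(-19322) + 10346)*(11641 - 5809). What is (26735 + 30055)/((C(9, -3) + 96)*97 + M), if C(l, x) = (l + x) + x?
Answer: 6310/19225931 ≈ 0.00032820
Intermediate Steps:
C(l, x) = l + 2*x
M = 173023776 (M = (19322 + 10346)*5832 = 29668*5832 = 173023776)
(26735 + 30055)/((C(9, -3) + 96)*97 + M) = (26735 + 30055)/(((9 + 2*(-3)) + 96)*97 + 173023776) = 56790/(((9 - 6) + 96)*97 + 173023776) = 56790/((3 + 96)*97 + 173023776) = 56790/(99*97 + 173023776) = 56790/(9603 + 173023776) = 56790/173033379 = 56790*(1/173033379) = 6310/19225931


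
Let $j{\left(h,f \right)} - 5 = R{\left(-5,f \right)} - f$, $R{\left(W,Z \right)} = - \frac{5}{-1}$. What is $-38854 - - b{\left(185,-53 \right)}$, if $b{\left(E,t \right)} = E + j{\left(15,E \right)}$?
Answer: $-38844$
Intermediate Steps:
$R{\left(W,Z \right)} = 5$ ($R{\left(W,Z \right)} = \left(-5\right) \left(-1\right) = 5$)
$j{\left(h,f \right)} = 10 - f$ ($j{\left(h,f \right)} = 5 - \left(-5 + f\right) = 10 - f$)
$b{\left(E,t \right)} = 10$ ($b{\left(E,t \right)} = E - \left(-10 + E\right) = 10$)
$-38854 - - b{\left(185,-53 \right)} = -38854 - \left(-1\right) 10 = -38854 - -10 = -38854 + 10 = -38844$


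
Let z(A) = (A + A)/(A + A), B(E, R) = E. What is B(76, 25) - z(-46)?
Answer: 75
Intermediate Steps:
z(A) = 1 (z(A) = (2*A)/((2*A)) = (2*A)*(1/(2*A)) = 1)
B(76, 25) - z(-46) = 76 - 1*1 = 76 - 1 = 75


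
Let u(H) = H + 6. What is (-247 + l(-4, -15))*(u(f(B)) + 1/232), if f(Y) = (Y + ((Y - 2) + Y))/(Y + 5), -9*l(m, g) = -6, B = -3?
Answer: -28821/232 ≈ -124.23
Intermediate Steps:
l(m, g) = 2/3 (l(m, g) = -1/9*(-6) = 2/3)
f(Y) = (-2 + 3*Y)/(5 + Y) (f(Y) = (Y + ((-2 + Y) + Y))/(5 + Y) = (Y + (-2 + 2*Y))/(5 + Y) = (-2 + 3*Y)/(5 + Y))
u(H) = 6 + H
(-247 + l(-4, -15))*(u(f(B)) + 1/232) = (-247 + 2/3)*((6 + (-2 + 3*(-3))/(5 - 3)) + 1/232) = -739*((6 + (-2 - 9)/2) + 1/232)/3 = -739*((6 + (1/2)*(-11)) + 1/232)/3 = -739*((6 - 11/2) + 1/232)/3 = -739*(1/2 + 1/232)/3 = -739/3*117/232 = -28821/232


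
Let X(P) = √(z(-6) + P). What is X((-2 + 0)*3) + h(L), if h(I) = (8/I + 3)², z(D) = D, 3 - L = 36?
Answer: 8281/1089 + 2*I*√3 ≈ 7.6042 + 3.4641*I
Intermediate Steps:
L = -33 (L = 3 - 1*36 = 3 - 36 = -33)
X(P) = √(-6 + P)
h(I) = (3 + 8/I)²
X((-2 + 0)*3) + h(L) = √(-6 + (-2 + 0)*3) + (8 + 3*(-33))²/(-33)² = √(-6 - 2*3) + (8 - 99)²/1089 = √(-6 - 6) + (1/1089)*(-91)² = √(-12) + (1/1089)*8281 = 2*I*√3 + 8281/1089 = 8281/1089 + 2*I*√3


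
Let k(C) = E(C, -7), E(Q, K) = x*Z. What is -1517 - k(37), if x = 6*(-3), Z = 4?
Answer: -1445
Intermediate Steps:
x = -18
E(Q, K) = -72 (E(Q, K) = -18*4 = -72)
k(C) = -72
-1517 - k(37) = -1517 - 1*(-72) = -1517 + 72 = -1445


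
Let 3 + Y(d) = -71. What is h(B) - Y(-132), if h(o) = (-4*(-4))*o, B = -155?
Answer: -2406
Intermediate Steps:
h(o) = 16*o
Y(d) = -74 (Y(d) = -3 - 71 = -74)
h(B) - Y(-132) = 16*(-155) - 1*(-74) = -2480 + 74 = -2406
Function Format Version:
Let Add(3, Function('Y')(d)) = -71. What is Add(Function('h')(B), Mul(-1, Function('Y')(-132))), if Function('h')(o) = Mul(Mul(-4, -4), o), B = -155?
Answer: -2406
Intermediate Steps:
Function('h')(o) = Mul(16, o)
Function('Y')(d) = -74 (Function('Y')(d) = Add(-3, -71) = -74)
Add(Function('h')(B), Mul(-1, Function('Y')(-132))) = Add(Mul(16, -155), Mul(-1, -74)) = Add(-2480, 74) = -2406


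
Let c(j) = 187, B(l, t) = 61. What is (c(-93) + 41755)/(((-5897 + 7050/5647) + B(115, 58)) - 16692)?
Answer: -118423237/63604283 ≈ -1.8619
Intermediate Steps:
(c(-93) + 41755)/(((-5897 + 7050/5647) + B(115, 58)) - 16692) = (187 + 41755)/(((-5897 + 7050/5647) + 61) - 16692) = 41942/(((-5897 + 7050*(1/5647)) + 61) - 16692) = 41942/(((-5897 + 7050/5647) + 61) - 16692) = 41942/((-33293309/5647 + 61) - 16692) = 41942/(-32948842/5647 - 16692) = 41942/(-127208566/5647) = 41942*(-5647/127208566) = -118423237/63604283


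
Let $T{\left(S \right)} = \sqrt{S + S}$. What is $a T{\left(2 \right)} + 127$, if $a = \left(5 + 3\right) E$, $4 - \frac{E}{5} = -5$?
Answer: $847$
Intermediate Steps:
$E = 45$ ($E = 20 - -25 = 20 + 25 = 45$)
$T{\left(S \right)} = \sqrt{2} \sqrt{S}$ ($T{\left(S \right)} = \sqrt{2 S} = \sqrt{2} \sqrt{S}$)
$a = 360$ ($a = \left(5 + 3\right) 45 = 8 \cdot 45 = 360$)
$a T{\left(2 \right)} + 127 = 360 \sqrt{2} \sqrt{2} + 127 = 360 \cdot 2 + 127 = 720 + 127 = 847$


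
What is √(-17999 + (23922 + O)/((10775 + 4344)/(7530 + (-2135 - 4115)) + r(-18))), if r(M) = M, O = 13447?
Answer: I*√190402399/89 ≈ 155.04*I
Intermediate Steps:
√(-17999 + (23922 + O)/((10775 + 4344)/(7530 + (-2135 - 4115)) + r(-18))) = √(-17999 + (23922 + 13447)/((10775 + 4344)/(7530 + (-2135 - 4115)) - 18)) = √(-17999 + 37369/(15119/(7530 - 6250) - 18)) = √(-17999 + 37369/(15119/1280 - 18)) = √(-17999 + 37369/(-7921/1280)) = √(-17999 + 37369*(-1280/7921)) = √(-17999 - 47832320/7921) = √(-190402399/7921) = I*√190402399/89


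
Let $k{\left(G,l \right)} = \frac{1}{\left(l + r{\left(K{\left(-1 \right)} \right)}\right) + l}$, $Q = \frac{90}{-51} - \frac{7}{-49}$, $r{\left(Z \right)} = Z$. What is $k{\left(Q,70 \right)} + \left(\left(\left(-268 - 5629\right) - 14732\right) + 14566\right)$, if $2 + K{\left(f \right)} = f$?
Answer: $- \frac{830630}{137} \approx -6063.0$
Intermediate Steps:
$K{\left(f \right)} = -2 + f$
$Q = - \frac{193}{119}$ ($Q = 90 \left(- \frac{1}{51}\right) - - \frac{1}{7} = - \frac{30}{17} + \frac{1}{7} = - \frac{193}{119} \approx -1.6218$)
$k{\left(G,l \right)} = \frac{1}{-3 + 2 l}$ ($k{\left(G,l \right)} = \frac{1}{\left(l - 3\right) + l} = \frac{1}{\left(-3 + l\right) + l} = \frac{1}{-3 + 2 l}$)
$k{\left(Q,70 \right)} + \left(\left(\left(-268 - 5629\right) - 14732\right) + 14566\right) = \frac{1}{-3 + 2 \cdot 70} + \left(\left(\left(-268 - 5629\right) - 14732\right) + 14566\right) = \frac{1}{-3 + 140} + \left(\left(-5897 - 14732\right) + 14566\right) = \frac{1}{137} + \left(-20629 + 14566\right) = \frac{1}{137} - 6063 = - \frac{830630}{137}$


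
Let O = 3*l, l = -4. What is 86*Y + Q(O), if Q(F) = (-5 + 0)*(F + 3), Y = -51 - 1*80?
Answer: -11221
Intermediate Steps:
O = -12 (O = 3*(-4) = -12)
Y = -131 (Y = -51 - 80 = -131)
Q(F) = -15 - 5*F (Q(F) = -5*(3 + F) = -15 - 5*F)
86*Y + Q(O) = 86*(-131) + (-15 - 5*(-12)) = -11266 + (-15 + 60) = -11266 + 45 = -11221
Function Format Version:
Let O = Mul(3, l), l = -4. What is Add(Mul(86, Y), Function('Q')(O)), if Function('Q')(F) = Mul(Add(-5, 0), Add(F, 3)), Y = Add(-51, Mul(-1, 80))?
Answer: -11221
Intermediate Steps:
O = -12 (O = Mul(3, -4) = -12)
Y = -131 (Y = Add(-51, -80) = -131)
Function('Q')(F) = Add(-15, Mul(-5, F)) (Function('Q')(F) = Mul(-5, Add(3, F)) = Add(-15, Mul(-5, F)))
Add(Mul(86, Y), Function('Q')(O)) = Add(Mul(86, -131), Add(-15, Mul(-5, -12))) = Add(-11266, Add(-15, 60)) = Add(-11266, 45) = -11221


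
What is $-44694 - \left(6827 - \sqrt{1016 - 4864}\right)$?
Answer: $-51521 + 2 i \sqrt{962} \approx -51521.0 + 62.032 i$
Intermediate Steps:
$-44694 - \left(6827 - \sqrt{1016 - 4864}\right) = -44694 - \left(6827 - \sqrt{-3848}\right) = -44694 - \left(6827 - 2 i \sqrt{962}\right) = -51521 + 2 i \sqrt{962}$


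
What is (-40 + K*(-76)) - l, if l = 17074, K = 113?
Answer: -25702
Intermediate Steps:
(-40 + K*(-76)) - l = (-40 + 113*(-76)) - 1*17074 = (-40 - 8588) - 17074 = -8628 - 17074 = -25702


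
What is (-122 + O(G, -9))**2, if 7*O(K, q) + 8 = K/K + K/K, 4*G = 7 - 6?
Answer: 739600/49 ≈ 15094.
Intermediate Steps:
G = 1/4 (G = (7 - 6)/4 = (1/4)*1 = 1/4 ≈ 0.25000)
O(K, q) = -6/7 (O(K, q) = -8/7 + (K/K + K/K)/7 = -8/7 + (1 + 1)/7 = -8/7 + (1/7)*2 = -8/7 + 2/7 = -6/7)
(-122 + O(G, -9))**2 = (-122 - 6/7)**2 = (-860/7)**2 = 739600/49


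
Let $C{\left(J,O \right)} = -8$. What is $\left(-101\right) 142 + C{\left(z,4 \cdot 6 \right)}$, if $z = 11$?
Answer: $-14350$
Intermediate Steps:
$\left(-101\right) 142 + C{\left(z,4 \cdot 6 \right)} = \left(-101\right) 142 - 8 = -14342 - 8 = -14350$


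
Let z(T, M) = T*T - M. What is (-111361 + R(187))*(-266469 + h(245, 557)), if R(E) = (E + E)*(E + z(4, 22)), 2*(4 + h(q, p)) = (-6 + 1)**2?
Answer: 23271061307/2 ≈ 1.1636e+10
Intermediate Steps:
z(T, M) = T**2 - M
h(q, p) = 17/2 (h(q, p) = -4 + (-6 + 1)**2/2 = -4 + (1/2)*(-5)**2 = -4 + (1/2)*25 = -4 + 25/2 = 17/2)
R(E) = 2*E*(-6 + E) (R(E) = (E + E)*(E + (4**2 - 1*22)) = (2*E)*(E + (16 - 22)) = (2*E)*(E - 6) = (2*E)*(-6 + E) = 2*E*(-6 + E))
(-111361 + R(187))*(-266469 + h(245, 557)) = (-111361 + 2*187*(-6 + 187))*(-266469 + 17/2) = (-111361 + 2*187*181)*(-532921/2) = (-111361 + 67694)*(-532921/2) = -43667*(-532921/2) = 23271061307/2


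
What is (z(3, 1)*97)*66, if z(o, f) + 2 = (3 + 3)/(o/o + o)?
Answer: -3201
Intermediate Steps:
z(o, f) = -2 + 6/(1 + o) (z(o, f) = -2 + (3 + 3)/(o/o + o) = -2 + 6/(1 + o))
(z(3, 1)*97)*66 = ((2*(2 - 1*3)/(1 + 3))*97)*66 = ((2*(2 - 3)/4)*97)*66 = ((2*(1/4)*(-1))*97)*66 = -1/2*97*66 = -97/2*66 = -3201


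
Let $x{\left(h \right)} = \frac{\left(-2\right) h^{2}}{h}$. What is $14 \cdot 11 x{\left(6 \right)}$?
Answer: $-1848$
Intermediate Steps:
$x{\left(h \right)} = - 2 h$
$14 \cdot 11 x{\left(6 \right)} = 14 \cdot 11 \left(\left(-2\right) 6\right) = 154 \left(-12\right) = -1848$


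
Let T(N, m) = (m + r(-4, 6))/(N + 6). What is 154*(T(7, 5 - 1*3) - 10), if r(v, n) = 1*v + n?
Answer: -19404/13 ≈ -1492.6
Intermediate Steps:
r(v, n) = n + v (r(v, n) = v + n = n + v)
T(N, m) = (2 + m)/(6 + N) (T(N, m) = (m + (6 - 4))/(N + 6) = (m + 2)/(6 + N) = (2 + m)/(6 + N))
154*(T(7, 5 - 1*3) - 10) = 154*((2 + (5 - 1*3))/(6 + 7) - 10) = 154*((2 + (5 - 3))/13 - 10) = 154*((2 + 2)/13 - 10) = 154*((1/13)*4 - 10) = 154*(4/13 - 10) = 154*(-126/13) = -19404/13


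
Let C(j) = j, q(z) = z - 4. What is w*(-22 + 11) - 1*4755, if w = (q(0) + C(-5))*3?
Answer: -4458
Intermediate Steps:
q(z) = -4 + z
w = -27 (w = ((-4 + 0) - 5)*3 = (-4 - 5)*3 = -9*3 = -27)
w*(-22 + 11) - 1*4755 = -27*(-22 + 11) - 1*4755 = -27*(-11) - 4755 = 297 - 4755 = -4458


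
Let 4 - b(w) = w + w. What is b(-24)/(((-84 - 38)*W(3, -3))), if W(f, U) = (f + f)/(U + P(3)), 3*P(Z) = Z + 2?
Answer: 52/549 ≈ 0.094718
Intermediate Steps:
P(Z) = ⅔ + Z/3 (P(Z) = (Z + 2)/3 = (2 + Z)/3 = ⅔ + Z/3)
W(f, U) = 2*f/(5/3 + U) (W(f, U) = (f + f)/(U + (⅔ + (⅓)*3)) = (2*f)/(U + (⅔ + 1)) = (2*f)/(U + 5/3) = (2*f)/(5/3 + U) = 2*f/(5/3 + U))
b(w) = 4 - 2*w (b(w) = 4 - (w + w) = 4 - 2*w)
b(-24)/(((-84 - 38)*W(3, -3))) = (4 - 2*(-24))/(((-84 - 38)*(6*3/(5 + 3*(-3))))) = (4 + 48)/((-732*3/(5 - 9))) = 52/((-732*3/(-4))) = 52/((-732*3*(-1)/4)) = 52/((-122*(-9/2))) = 52/549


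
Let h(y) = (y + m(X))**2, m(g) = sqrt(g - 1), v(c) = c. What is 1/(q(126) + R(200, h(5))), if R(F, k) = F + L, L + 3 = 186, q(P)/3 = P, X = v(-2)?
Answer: 1/761 ≈ 0.0013141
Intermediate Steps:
X = -2
q(P) = 3*P
L = 183 (L = -3 + 186 = 183)
m(g) = sqrt(-1 + g)
h(y) = (y + I*sqrt(3))**2 (h(y) = (y + sqrt(-1 - 2))**2 = (y + sqrt(-3))**2 = (y + I*sqrt(3))**2)
R(F, k) = 183 + F (R(F, k) = F + 183 = 183 + F)
1/(q(126) + R(200, h(5))) = 1/(3*126 + (183 + 200)) = 1/(378 + 383) = 1/761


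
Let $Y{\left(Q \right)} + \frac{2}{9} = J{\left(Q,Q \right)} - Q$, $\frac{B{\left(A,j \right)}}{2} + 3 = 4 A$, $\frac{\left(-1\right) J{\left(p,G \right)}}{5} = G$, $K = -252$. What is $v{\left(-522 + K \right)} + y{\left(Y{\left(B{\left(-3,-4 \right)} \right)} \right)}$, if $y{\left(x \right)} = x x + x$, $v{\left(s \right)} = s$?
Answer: $\frac{2569792}{81} \approx 31726.0$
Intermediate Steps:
$J{\left(p,G \right)} = - 5 G$
$B{\left(A,j \right)} = -6 + 8 A$ ($B{\left(A,j \right)} = -6 + 2 \cdot 4 A = -6 + 8 A$)
$Y{\left(Q \right)} = - \frac{2}{9} - 6 Q$
$y{\left(x \right)} = x + x^{2}$ ($y{\left(x \right)} = x^{2} + x = x + x^{2}$)
$v{\left(-522 + K \right)} + y{\left(Y{\left(B{\left(-3,-4 \right)} \right)} \right)} = \left(-522 - 252\right) + \left(- \frac{2}{9} - 6 \left(-6 + 8 \left(-3\right)\right)\right) \left(1 - \left(\frac{2}{9} + 6 \left(-6 + 8 \left(-3\right)\right)\right)\right) = -774 + \left(- \frac{2}{9} - 6 \left(-6 - 24\right)\right) \left(1 - \left(\frac{2}{9} + 6 \left(-6 - 24\right)\right)\right) = -774 + \left(- \frac{2}{9} - -180\right) \left(1 - - \frac{1618}{9}\right) = -774 + \left(- \frac{2}{9} + 180\right) \left(1 + \left(- \frac{2}{9} + 180\right)\right) = -774 + \frac{1618 \left(1 + \frac{1618}{9}\right)}{9} = -774 + \frac{1618}{9} \cdot \frac{1627}{9} = -774 + \frac{2632486}{81} = \frac{2569792}{81}$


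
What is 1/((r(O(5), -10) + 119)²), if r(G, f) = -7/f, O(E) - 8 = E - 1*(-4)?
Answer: 100/1432809 ≈ 6.9793e-5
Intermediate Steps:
O(E) = 12 + E (O(E) = 8 + (E - 1*(-4)) = 8 + (E + 4) = 8 + (4 + E) = 12 + E)
1/((r(O(5), -10) + 119)²) = 1/((-7/(-10) + 119)²) = 1/((-7*(-⅒) + 119)²) = 1/((7/10 + 119)²) = 1/((1197/10)²) = 1/(1432809/100) = 100/1432809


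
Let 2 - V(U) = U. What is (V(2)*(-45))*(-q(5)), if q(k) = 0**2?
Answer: 0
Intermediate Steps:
q(k) = 0
V(U) = 2 - U
(V(2)*(-45))*(-q(5)) = ((2 - 1*2)*(-45))*(-1*0) = ((2 - 2)*(-45))*0 = (0*(-45))*0 = 0*0 = 0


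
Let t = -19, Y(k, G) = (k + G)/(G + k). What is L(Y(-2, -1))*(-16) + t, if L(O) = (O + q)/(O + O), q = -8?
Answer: 37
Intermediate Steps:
Y(k, G) = 1 (Y(k, G) = (G + k)/(G + k) = 1)
L(O) = (-8 + O)/(2*O) (L(O) = (O - 8)/(O + O) = (-8 + O)/((2*O)) = (-8 + O)*(1/(2*O)) = (-8 + O)/(2*O))
L(Y(-2, -1))*(-16) + t = ((½)*(-8 + 1)/1)*(-16) - 19 = ((½)*1*(-7))*(-16) - 19 = -7/2*(-16) - 19 = 56 - 19 = 37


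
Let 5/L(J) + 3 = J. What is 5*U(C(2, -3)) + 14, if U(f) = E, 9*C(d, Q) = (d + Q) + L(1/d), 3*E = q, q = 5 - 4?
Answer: 47/3 ≈ 15.667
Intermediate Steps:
L(J) = 5/(-3 + J)
q = 1
E = ⅓ (E = (⅓)*1 = ⅓ ≈ 0.33333)
C(d, Q) = Q/9 + d/9 + 5/(9*(-3 + 1/d)) (C(d, Q) = ((d + Q) + 5/(-3 + 1/d))/9 = ((Q + d) + 5/(-3 + 1/d))/9 = (Q + d + 5/(-3 + 1/d))/9 = Q/9 + d/9 + 5/(9*(-3 + 1/d)))
U(f) = ⅓
5*U(C(2, -3)) + 14 = 5*(⅓) + 14 = 5/3 + 14 = 47/3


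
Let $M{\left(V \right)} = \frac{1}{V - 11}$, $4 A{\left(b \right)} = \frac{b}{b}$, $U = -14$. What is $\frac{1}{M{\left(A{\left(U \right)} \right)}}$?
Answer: $- \frac{43}{4} \approx -10.75$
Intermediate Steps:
$A{\left(b \right)} = \frac{1}{4}$ ($A{\left(b \right)} = \frac{b \frac{1}{b}}{4} = \frac{1}{4} \cdot 1 = \frac{1}{4}$)
$M{\left(V \right)} = \frac{1}{-11 + V}$
$\frac{1}{M{\left(A{\left(U \right)} \right)}} = \frac{1}{\frac{1}{-11 + \frac{1}{4}}} = \frac{1}{\frac{1}{- \frac{43}{4}}} = \frac{1}{- \frac{4}{43}} = - \frac{43}{4}$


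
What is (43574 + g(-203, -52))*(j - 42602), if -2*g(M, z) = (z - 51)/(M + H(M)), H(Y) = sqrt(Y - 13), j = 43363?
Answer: 2747274678151/82850 - 235149*I*sqrt(6)/41425 ≈ 3.316e+7 - 13.905*I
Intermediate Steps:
H(Y) = sqrt(-13 + Y)
g(M, z) = -(-51 + z)/(2*(M + sqrt(-13 + M))) (g(M, z) = -(z - 51)/(2*(M + sqrt(-13 + M))) = -(-51 + z)/(2*(M + sqrt(-13 + M))))
(43574 + g(-203, -52))*(j - 42602) = (43574 + (51 - 1*(-52))/(2*(-203 + sqrt(-13 - 203))))*(43363 - 42602) = (43574 + (51 + 52)/(2*(-203 + sqrt(-216))))*761 = (43574 + (1/2)*103/(-203 + 6*I*sqrt(6)))*761 = (43574 + 103/(2*(-203 + 6*I*sqrt(6))))*761 = 33159814 + 78383/(2*(-203 + 6*I*sqrt(6)))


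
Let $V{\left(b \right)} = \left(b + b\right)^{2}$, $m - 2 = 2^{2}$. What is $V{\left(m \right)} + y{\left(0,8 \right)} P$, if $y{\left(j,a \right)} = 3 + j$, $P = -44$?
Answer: $12$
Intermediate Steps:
$m = 6$ ($m = 2 + 2^{2} = 2 + 4 = 6$)
$V{\left(b \right)} = 4 b^{2}$ ($V{\left(b \right)} = \left(2 b\right)^{2} = 4 b^{2}$)
$V{\left(m \right)} + y{\left(0,8 \right)} P = 4 \cdot 6^{2} + \left(3 + 0\right) \left(-44\right) = 4 \cdot 36 + 3 \left(-44\right) = 144 - 132 = 12$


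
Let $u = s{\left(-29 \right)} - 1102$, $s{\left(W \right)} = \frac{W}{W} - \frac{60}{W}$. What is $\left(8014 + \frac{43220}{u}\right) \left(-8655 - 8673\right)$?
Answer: $- \frac{1467940283936}{10623} \approx -1.3819 \cdot 10^{8}$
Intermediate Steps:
$s{\left(W \right)} = 1 - \frac{60}{W}$
$u = - \frac{31869}{29}$ ($u = \frac{-60 - 29}{-29} - 1102 = \left(- \frac{1}{29}\right) \left(-89\right) - 1102 = \frac{89}{29} - 1102 = - \frac{31869}{29} \approx -1098.9$)
$\left(8014 + \frac{43220}{u}\right) \left(-8655 - 8673\right) = \left(8014 + \frac{43220}{- \frac{31869}{29}}\right) \left(-8655 - 8673\right) = \left(8014 + 43220 \left(- \frac{29}{31869}\right)\right) \left(-17328\right) = \left(8014 - \frac{1253380}{31869}\right) \left(-17328\right) = \frac{254144786}{31869} \left(-17328\right) = - \frac{1467940283936}{10623}$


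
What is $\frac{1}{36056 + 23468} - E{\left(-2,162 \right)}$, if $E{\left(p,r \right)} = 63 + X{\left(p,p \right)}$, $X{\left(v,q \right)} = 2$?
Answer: $- \frac{3869059}{59524} \approx -65.0$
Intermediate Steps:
$E{\left(p,r \right)} = 65$ ($E{\left(p,r \right)} = 63 + 2 = 65$)
$\frac{1}{36056 + 23468} - E{\left(-2,162 \right)} = \frac{1}{36056 + 23468} - 65 = \frac{1}{59524} - 65 = - \frac{3869059}{59524}$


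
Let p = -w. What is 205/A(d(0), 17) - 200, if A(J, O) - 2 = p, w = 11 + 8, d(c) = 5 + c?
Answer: -3605/17 ≈ -212.06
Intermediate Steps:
w = 19
p = -19 (p = -1*19 = -19)
A(J, O) = -17 (A(J, O) = 2 - 19 = -17)
205/A(d(0), 17) - 200 = 205/(-17) - 200 = 205*(-1/17) - 200 = -205/17 - 200 = -3605/17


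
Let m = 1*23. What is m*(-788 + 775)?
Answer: -299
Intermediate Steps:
m = 23
m*(-788 + 775) = 23*(-788 + 775) = 23*(-13) = -299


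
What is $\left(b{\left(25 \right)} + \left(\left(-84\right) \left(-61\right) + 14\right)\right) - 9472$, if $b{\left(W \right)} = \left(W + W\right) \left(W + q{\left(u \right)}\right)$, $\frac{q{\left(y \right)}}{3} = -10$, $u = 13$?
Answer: $-4584$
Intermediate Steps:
$q{\left(y \right)} = -30$ ($q{\left(y \right)} = 3 \left(-10\right) = -30$)
$b{\left(W \right)} = 2 W \left(-30 + W\right)$ ($b{\left(W \right)} = \left(W + W\right) \left(W - 30\right) = 2 W \left(-30 + W\right)$)
$\left(b{\left(25 \right)} + \left(\left(-84\right) \left(-61\right) + 14\right)\right) - 9472 = \left(2 \cdot 25 \left(-30 + 25\right) + \left(\left(-84\right) \left(-61\right) + 14\right)\right) - 9472 = \left(2 \cdot 25 \left(-5\right) + \left(5124 + 14\right)\right) - 9472 = \left(-250 + 5138\right) - 9472 = 4888 - 9472 = -4584$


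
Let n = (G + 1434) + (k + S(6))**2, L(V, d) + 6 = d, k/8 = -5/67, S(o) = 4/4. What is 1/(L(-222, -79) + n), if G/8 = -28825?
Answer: -4489/1029107010 ≈ -4.3620e-6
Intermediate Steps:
S(o) = 1 (S(o) = 4*(1/4) = 1)
G = -230600 (G = 8*(-28825) = -230600)
k = -40/67 (k = 8*(-5/67) = -40/67 ≈ -0.59702)
L(V, d) = -6 + d
n = -1028725445/4489 (n = (-230600 + 1434) + (-40/67 + 1)**2 = -229166 + (27/67)**2 = -229166 + 729/4489 = -1028725445/4489 ≈ -2.2917e+5)
1/(L(-222, -79) + n) = 1/((-6 - 79) - 1028725445/4489) = 1/(-85 - 1028725445/4489) = 1/(-1029107010/4489) = -4489/1029107010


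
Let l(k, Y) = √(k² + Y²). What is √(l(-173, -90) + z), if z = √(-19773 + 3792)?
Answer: √(√38029 + I*√15981) ≈ 14.619 + 4.3238*I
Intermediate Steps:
z = I*√15981 (z = √(-15981) = I*√15981 ≈ 126.42*I)
l(k, Y) = √(Y² + k²)
√(l(-173, -90) + z) = √(√((-90)² + (-173)²) + I*√15981) = √(√(8100 + 29929) + I*√15981) = √(√38029 + I*√15981)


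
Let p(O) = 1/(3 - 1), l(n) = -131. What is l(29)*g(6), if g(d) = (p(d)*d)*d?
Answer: -2358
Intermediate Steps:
p(O) = 1/2
g(d) = d**2/2 (g(d) = (d/2)*d = d**2/2)
l(29)*g(6) = -131*6**2/2 = -131*36/2 = -131*18 = -2358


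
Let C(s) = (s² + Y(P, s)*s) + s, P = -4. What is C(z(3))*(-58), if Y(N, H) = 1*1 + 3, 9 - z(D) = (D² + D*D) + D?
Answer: -4872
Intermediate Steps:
z(D) = 9 - D - 2*D² (z(D) = 9 - ((D² + D*D) + D) = 9 - ((D² + D²) + D) = 9 - (2*D² + D) = 9 - (D + 2*D²) = 9 + (-D - 2*D²) = 9 - D - 2*D²)
Y(N, H) = 4 (Y(N, H) = 1 + 3 = 4)
C(s) = s² + 5*s (C(s) = (s² + 4*s) + s = s² + 5*s)
C(z(3))*(-58) = ((9 - 1*3 - 2*3²)*(5 + (9 - 1*3 - 2*3²)))*(-58) = ((9 - 3 - 2*9)*(5 + (9 - 3 - 2*9)))*(-58) = ((9 - 3 - 18)*(5 + (9 - 3 - 18)))*(-58) = -12*(5 - 12)*(-58) = -12*(-7)*(-58) = 84*(-58) = -4872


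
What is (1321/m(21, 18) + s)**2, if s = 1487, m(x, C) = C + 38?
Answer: 7155975649/3136 ≈ 2.2819e+6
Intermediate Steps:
m(x, C) = 38 + C
(1321/m(21, 18) + s)**2 = (1321/(38 + 18) + 1487)**2 = (1321/56 + 1487)**2 = (84593/56)**2 = 7155975649/3136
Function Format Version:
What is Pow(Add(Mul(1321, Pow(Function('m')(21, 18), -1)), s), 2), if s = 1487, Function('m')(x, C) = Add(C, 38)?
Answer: Rational(7155975649, 3136) ≈ 2.2819e+6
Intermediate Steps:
Function('m')(x, C) = Add(38, C)
Pow(Add(Mul(1321, Pow(Function('m')(21, 18), -1)), s), 2) = Pow(Add(Mul(1321, Pow(Add(38, 18), -1)), 1487), 2) = Pow(Add(Mul(1321, Pow(56, -1)), 1487), 2) = Pow(Add(Mul(1321, Rational(1, 56)), 1487), 2) = Pow(Add(Rational(1321, 56), 1487), 2) = Pow(Rational(84593, 56), 2) = Rational(7155975649, 3136)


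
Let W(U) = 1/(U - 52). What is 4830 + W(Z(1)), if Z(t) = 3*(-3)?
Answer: 294629/61 ≈ 4830.0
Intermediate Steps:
Z(t) = -9
W(U) = 1/(-52 + U)
4830 + W(Z(1)) = 4830 + 1/(-52 - 9) = 4830 + 1/(-61) = 4830 - 1/61 = 294629/61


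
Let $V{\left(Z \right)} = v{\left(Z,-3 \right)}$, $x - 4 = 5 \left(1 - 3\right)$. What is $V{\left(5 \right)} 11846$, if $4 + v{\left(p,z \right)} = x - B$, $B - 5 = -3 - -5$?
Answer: $-201382$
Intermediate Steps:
$x = -6$ ($x = 4 + 5 \left(1 - 3\right) = 4 + 5 \left(-2\right) = 4 - 10 = -6$)
$B = 7$ ($B = 5 - -2 = 5 + \left(-3 + 5\right) = 5 + 2 = 7$)
$v{\left(p,z \right)} = -17$ ($v{\left(p,z \right)} = -4 - 13 = -17$)
$V{\left(Z \right)} = -17$
$V{\left(5 \right)} 11846 = \left(-17\right) 11846 = -201382$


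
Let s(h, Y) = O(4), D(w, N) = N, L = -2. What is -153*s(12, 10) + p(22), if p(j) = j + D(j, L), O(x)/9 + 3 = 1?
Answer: 2774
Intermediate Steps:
O(x) = -18 (O(x) = -27 + 9*1 = -27 + 9 = -18)
s(h, Y) = -18
p(j) = -2 + j (p(j) = j - 2 = -2 + j)
-153*s(12, 10) + p(22) = -153*(-18) + (-2 + 22) = 2754 + 20 = 2774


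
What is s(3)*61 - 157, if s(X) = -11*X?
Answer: -2170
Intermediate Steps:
s(3)*61 - 157 = -11*3*61 - 157 = -33*61 - 157 = -2013 - 157 = -2170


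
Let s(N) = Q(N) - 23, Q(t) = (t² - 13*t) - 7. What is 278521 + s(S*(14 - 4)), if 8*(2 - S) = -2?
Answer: 1114819/4 ≈ 2.7871e+5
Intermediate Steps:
S = 9/4 (S = 2 - ⅛*(-2) = 2 + ¼ = 9/4 ≈ 2.2500)
Q(t) = -7 + t² - 13*t
s(N) = -30 + N² - 13*N (s(N) = (-7 + N² - 13*N) - 23 = -30 + N² - 13*N)
278521 + s(S*(14 - 4)) = 278521 + (-30 + (9*(14 - 4)/4)² - 117*(14 - 4)/4) = 278521 + (-30 + ((9/4)*10)² - 117*10/4) = 278521 + (-30 + (45/2)² - 13*45/2) = 278521 + (-30 + 2025/4 - 585/2) = 278521 + 735/4 = 1114819/4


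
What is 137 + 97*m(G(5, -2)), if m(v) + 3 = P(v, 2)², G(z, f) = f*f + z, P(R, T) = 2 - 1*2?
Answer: -154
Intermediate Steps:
P(R, T) = 0 (P(R, T) = 2 - 2 = 0)
G(z, f) = z + f² (G(z, f) = f² + z = z + f²)
m(v) = -3 (m(v) = -3 + 0² = -3 + 0 = -3)
137 + 97*m(G(5, -2)) = 137 + 97*(-3) = 137 - 291 = -154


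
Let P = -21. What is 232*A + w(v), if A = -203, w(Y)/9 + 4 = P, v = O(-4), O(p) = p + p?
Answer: -47321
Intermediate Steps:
O(p) = 2*p
v = -8 (v = 2*(-4) = -8)
w(Y) = -225 (w(Y) = -36 + 9*(-21) = -36 - 189 = -225)
232*A + w(v) = 232*(-203) - 225 = -47096 - 225 = -47321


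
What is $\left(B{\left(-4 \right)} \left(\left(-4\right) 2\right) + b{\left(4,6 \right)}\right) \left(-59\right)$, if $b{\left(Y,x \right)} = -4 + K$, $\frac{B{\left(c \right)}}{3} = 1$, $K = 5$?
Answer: $1357$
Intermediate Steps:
$B{\left(c \right)} = 3$ ($B{\left(c \right)} = 3 \cdot 1 = 3$)
$b{\left(Y,x \right)} = 1$ ($b{\left(Y,x \right)} = -4 + 5 = 1$)
$\left(B{\left(-4 \right)} \left(\left(-4\right) 2\right) + b{\left(4,6 \right)}\right) \left(-59\right) = \left(3 \left(\left(-4\right) 2\right) + 1\right) \left(-59\right) = \left(3 \left(-8\right) + 1\right) \left(-59\right) = \left(-24 + 1\right) \left(-59\right) = \left(-23\right) \left(-59\right) = 1357$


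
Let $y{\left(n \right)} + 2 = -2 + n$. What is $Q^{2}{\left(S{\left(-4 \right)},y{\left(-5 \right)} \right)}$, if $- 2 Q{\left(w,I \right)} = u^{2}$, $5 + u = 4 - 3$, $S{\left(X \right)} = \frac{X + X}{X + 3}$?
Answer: $64$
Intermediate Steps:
$S{\left(X \right)} = \frac{2 X}{3 + X}$
$u = -4$ ($u = -5 + \left(4 - 3\right) = -5 + 1 = -4$)
$y{\left(n \right)} = -4 + n$ ($y{\left(n \right)} = -2 + \left(-2 + n\right) = -4 + n$)
$Q{\left(w,I \right)} = -8$ ($Q{\left(w,I \right)} = - \frac{\left(-4\right)^{2}}{2} = \left(- \frac{1}{2}\right) 16 = -8$)
$Q^{2}{\left(S{\left(-4 \right)},y{\left(-5 \right)} \right)} = \left(-8\right)^{2} = 64$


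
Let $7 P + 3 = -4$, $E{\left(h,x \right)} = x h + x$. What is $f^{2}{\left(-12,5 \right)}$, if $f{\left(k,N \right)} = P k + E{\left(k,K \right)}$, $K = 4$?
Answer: $1024$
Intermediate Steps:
$E{\left(h,x \right)} = x + h x$ ($E{\left(h,x \right)} = h x + x = x + h x$)
$P = -1$ ($P = - \frac{3}{7} + \frac{1}{7} \left(-4\right) = - \frac{3}{7} - \frac{4}{7} = -1$)
$f{\left(k,N \right)} = 4 + 3 k$ ($f{\left(k,N \right)} = - k + 4 \left(1 + k\right) = - k + \left(4 + 4 k\right) = 4 + 3 k$)
$f^{2}{\left(-12,5 \right)} = \left(4 + 3 \left(-12\right)\right)^{2} = \left(4 - 36\right)^{2} = \left(-32\right)^{2} = 1024$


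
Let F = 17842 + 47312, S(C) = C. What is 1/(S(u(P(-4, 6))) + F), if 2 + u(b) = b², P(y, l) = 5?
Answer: 1/65177 ≈ 1.5343e-5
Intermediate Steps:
u(b) = -2 + b²
F = 65154
1/(S(u(P(-4, 6))) + F) = 1/((-2 + 5²) + 65154) = 1/((-2 + 25) + 65154) = 1/(23 + 65154) = 1/65177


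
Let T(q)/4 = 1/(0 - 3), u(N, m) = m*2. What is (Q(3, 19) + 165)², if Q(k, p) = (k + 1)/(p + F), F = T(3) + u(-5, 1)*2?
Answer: 115283169/4225 ≈ 27286.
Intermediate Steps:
u(N, m) = 2*m
T(q) = -4/3 (T(q) = 4/(0 - 3) = 4/(-3) = 4*(-⅓) = -4/3)
F = 8/3 (F = -4/3 + (2*1)*2 = -4/3 + 2*2 = -4/3 + 4 = 8/3 ≈ 2.6667)
Q(k, p) = (1 + k)/(8/3 + p) (Q(k, p) = (k + 1)/(p + 8/3) = (1 + k)/(8/3 + p))
(Q(3, 19) + 165)² = (3*(1 + 3)/(8 + 3*19) + 165)² = (3*4/(8 + 57) + 165)² = (3*4/65 + 165)² = (3*(1/65)*4 + 165)² = (12/65 + 165)² = (10737/65)² = 115283169/4225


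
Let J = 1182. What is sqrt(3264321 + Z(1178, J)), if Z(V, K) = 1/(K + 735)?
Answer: sqrt(1332890815254)/639 ≈ 1806.7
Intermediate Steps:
Z(V, K) = 1/(735 + K)
sqrt(3264321 + Z(1178, J)) = sqrt(3264321 + 1/(735 + 1182)) = sqrt(3264321 + 1/1917) = sqrt(6257703358/1917) = sqrt(1332890815254)/639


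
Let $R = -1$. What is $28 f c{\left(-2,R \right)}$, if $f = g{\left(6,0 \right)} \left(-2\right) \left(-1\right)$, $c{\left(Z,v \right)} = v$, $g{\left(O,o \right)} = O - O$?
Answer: $0$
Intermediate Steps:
$g{\left(O,o \right)} = 0$
$f = 0$ ($f = 0 \left(-2\right) \left(-1\right) = 0 \left(-1\right) = 0$)
$28 f c{\left(-2,R \right)} = 28 \cdot 0 \left(-1\right) = 0 \left(-1\right) = 0$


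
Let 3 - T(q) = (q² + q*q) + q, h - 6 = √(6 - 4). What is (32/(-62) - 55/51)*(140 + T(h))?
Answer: -153781/1581 + 63025*√2/1581 ≈ -40.892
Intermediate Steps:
h = 6 + √2 (h = 6 + √(6 - 4) = 6 + √2 ≈ 7.4142)
T(q) = 3 - q - 2*q² (T(q) = 3 - ((q² + q*q) + q) = 3 - ((q² + q²) + q) = 3 - (2*q² + q) = 3 - (q + 2*q²) = 3 + (-q - 2*q²) = 3 - q - 2*q²)
(32/(-62) - 55/51)*(140 + T(h)) = (32/(-62) - 55/51)*(140 + (3 - (6 + √2) - 2*(6 + √2)²)) = (32*(-1/62) - 55*1/51)*(140 + (3 + (-6 - √2) - 2*(6 + √2)²)) = (-16/31 - 55/51)*(140 + (-3 - √2 - 2*(6 + √2)²)) = -2521*(137 - √2 - 2*(6 + √2)²)/1581 = -345377/1581 + 2521*√2/1581 + 5042*(6 + √2)²/1581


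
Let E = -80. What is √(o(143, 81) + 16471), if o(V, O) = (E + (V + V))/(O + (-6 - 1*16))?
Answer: √57347705/59 ≈ 128.35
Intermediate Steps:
o(V, O) = (-80 + 2*V)/(-22 + O) (o(V, O) = (-80 + (V + V))/(O + (-6 - 1*16)) = (-80 + 2*V)/(O + (-6 - 16)) = (-80 + 2*V)/(O - 22) = (-80 + 2*V)/(-22 + O))
√(o(143, 81) + 16471) = √(2*(-40 + 143)/(-22 + 81) + 16471) = √(2*103/59 + 16471) = √(2*(1/59)*103 + 16471) = √(206/59 + 16471) = √(971995/59) = √57347705/59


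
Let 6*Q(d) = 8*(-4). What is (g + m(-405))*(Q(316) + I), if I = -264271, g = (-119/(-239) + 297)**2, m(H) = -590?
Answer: -3981423133496606/171363 ≈ -2.3234e+10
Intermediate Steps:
Q(d) = -16/3 (Q(d) = (8*(-4))/6 = (1/6)*(-32) = -16/3)
g = 5055494404/57121 (g = (-119*(-1/239) + 297)**2 = (119/239 + 297)**2 = (71102/239)**2 = 5055494404/57121 ≈ 88505.)
(g + m(-405))*(Q(316) + I) = (5055494404/57121 - 590)*(-16/3 - 264271) = (5021793014/57121)*(-792829/3) = -3981423133496606/171363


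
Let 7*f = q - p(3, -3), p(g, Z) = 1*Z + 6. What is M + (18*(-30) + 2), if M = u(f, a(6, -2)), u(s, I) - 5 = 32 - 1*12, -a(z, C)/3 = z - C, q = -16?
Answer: -513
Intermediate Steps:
p(g, Z) = 6 + Z (p(g, Z) = Z + 6 = 6 + Z)
a(z, C) = -3*z + 3*C (a(z, C) = -3*(z - C) = -3*z + 3*C)
f = -19/7 (f = (-16 - (6 - 3))/7 = (-16 - 1*3)/7 = (-16 - 3)/7 = (⅐)*(-19) = -19/7 ≈ -2.7143)
u(s, I) = 25 (u(s, I) = 5 + (32 - 1*12) = 5 + (32 - 12) = 5 + 20 = 25)
M = 25
M + (18*(-30) + 2) = 25 + (18*(-30) + 2) = 25 + (-540 + 2) = 25 - 538 = -513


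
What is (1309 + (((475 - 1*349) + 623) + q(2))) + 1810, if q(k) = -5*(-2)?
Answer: 3878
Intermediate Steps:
q(k) = 10
(1309 + (((475 - 1*349) + 623) + q(2))) + 1810 = (1309 + (((475 - 1*349) + 623) + 10)) + 1810 = (1309 + (((475 - 349) + 623) + 10)) + 1810 = (1309 + ((126 + 623) + 10)) + 1810 = (1309 + (749 + 10)) + 1810 = (1309 + 759) + 1810 = 2068 + 1810 = 3878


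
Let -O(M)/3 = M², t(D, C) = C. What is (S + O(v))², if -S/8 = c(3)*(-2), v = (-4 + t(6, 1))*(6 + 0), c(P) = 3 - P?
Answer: 944784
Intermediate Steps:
v = -18 (v = (-4 + 1)*(6 + 0) = -3*6 = -18)
S = 0 (S = -8*(3 - 1*3)*(-2) = -8*(3 - 3)*(-2) = -0*(-2) = -8*0 = 0)
O(M) = -3*M²
(S + O(v))² = (0 - 3*(-18)²)² = (0 - 3*324)² = (0 - 972)² = (-972)² = 944784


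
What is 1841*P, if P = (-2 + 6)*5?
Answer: 36820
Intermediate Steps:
P = 20 (P = 4*5 = 20)
1841*P = 1841*20 = 36820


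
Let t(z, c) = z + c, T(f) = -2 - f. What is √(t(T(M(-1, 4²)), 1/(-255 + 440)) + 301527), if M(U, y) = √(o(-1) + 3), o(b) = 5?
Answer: √(10319693310 - 68450*√2)/185 ≈ 549.11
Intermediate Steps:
M(U, y) = 2*√2 (M(U, y) = √(5 + 3) = √8 = 2*√2)
t(z, c) = c + z
√(t(T(M(-1, 4²)), 1/(-255 + 440)) + 301527) = √((1/(-255 + 440) + (-2 - 2*√2)) + 301527) = √((1/185 + (-2 - 2*√2)) + 301527) = √((-369/185 - 2*√2) + 301527) = √(55782126/185 - 2*√2)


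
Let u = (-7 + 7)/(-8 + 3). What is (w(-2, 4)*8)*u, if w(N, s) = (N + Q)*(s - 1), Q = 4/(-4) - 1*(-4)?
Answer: 0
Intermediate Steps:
Q = 3 (Q = 4*(-¼) + 4 = -1 + 4 = 3)
u = 0 (u = 0/(-5) = 0*(-⅕) = 0)
w(N, s) = (-1 + s)*(3 + N) (w(N, s) = (N + 3)*(s - 1) = (3 + N)*(-1 + s) = (-1 + s)*(3 + N))
(w(-2, 4)*8)*u = ((-3 - 1*(-2) + 3*4 - 2*4)*8)*0 = ((-3 + 2 + 12 - 8)*8)*0 = (3*8)*0 = 24*0 = 0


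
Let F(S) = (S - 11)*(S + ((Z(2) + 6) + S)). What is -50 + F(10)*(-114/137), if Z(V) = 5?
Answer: -3316/137 ≈ -24.204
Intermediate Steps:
F(S) = (-11 + S)*(11 + 2*S) (F(S) = (S - 11)*(S + ((5 + 6) + S)) = (-11 + S)*(S + (11 + S)) = (-11 + S)*(11 + 2*S))
-50 + F(10)*(-114/137) = -50 + (-121 - 11*10 + 2*10**2)*(-114/137) = -50 + (-121 - 110 + 2*100)*(-114*1/137) = -50 + (-121 - 110 + 200)*(-114/137) = -50 - 31*(-114/137) = -50 + 3534/137 = -3316/137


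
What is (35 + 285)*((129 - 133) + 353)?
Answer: 111680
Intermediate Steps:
(35 + 285)*((129 - 133) + 353) = 320*(-4 + 353) = 320*349 = 111680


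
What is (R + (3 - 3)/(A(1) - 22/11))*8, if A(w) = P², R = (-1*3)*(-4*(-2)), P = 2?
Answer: -192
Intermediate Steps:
R = -24 (R = -3*8 = -24)
A(w) = 4 (A(w) = 2² = 4)
(R + (3 - 3)/(A(1) - 22/11))*8 = (-24 + (3 - 3)/(4 - 22/11))*8 = (-24 + 0/(4 - 22*1/11))*8 = (-24 + 0/(4 - 2))*8 = (-24 + 0/2)*8 = (-24 + 0*(½))*8 = (-24 + 0)*8 = -24*8 = -192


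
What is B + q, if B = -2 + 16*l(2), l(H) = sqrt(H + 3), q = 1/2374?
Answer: -4747/2374 + 16*sqrt(5) ≈ 33.778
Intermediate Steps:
q = 1/2374 ≈ 0.00042123
l(H) = sqrt(3 + H)
B = -2 + 16*sqrt(5) (B = -2 + 16*sqrt(3 + 2) = -2 + 16*sqrt(5) ≈ 33.777)
B + q = (-2 + 16*sqrt(5)) + 1/2374 = -4747/2374 + 16*sqrt(5)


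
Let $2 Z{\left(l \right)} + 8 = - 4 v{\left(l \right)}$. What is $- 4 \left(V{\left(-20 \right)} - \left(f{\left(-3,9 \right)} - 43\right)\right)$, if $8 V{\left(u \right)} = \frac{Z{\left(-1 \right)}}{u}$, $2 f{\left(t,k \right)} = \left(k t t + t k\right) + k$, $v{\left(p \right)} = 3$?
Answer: $- \frac{185}{4} \approx -46.25$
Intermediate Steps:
$f{\left(t,k \right)} = \frac{k}{2} + \frac{k t}{2} + \frac{k t^{2}}{2}$ ($f{\left(t,k \right)} = \frac{\left(k t t + t k\right) + k}{2} = \frac{\left(k t^{2} + k t\right) + k}{2} = \frac{\left(k t + k t^{2}\right) + k}{2} = \frac{k + k t + k t^{2}}{2} = \frac{k}{2} + \frac{k t}{2} + \frac{k t^{2}}{2}$)
$Z{\left(l \right)} = -10$ ($Z{\left(l \right)} = -4 + \frac{\left(-4\right) 3}{2} = -4 + \frac{1}{2} \left(-12\right) = -4 - 6 = -10$)
$V{\left(u \right)} = - \frac{5}{4 u}$ ($V{\left(u \right)} = \frac{\left(-10\right) \frac{1}{u}}{8} = - \frac{5}{4 u}$)
$- 4 \left(V{\left(-20 \right)} - \left(f{\left(-3,9 \right)} - 43\right)\right) = - 4 \left(- \frac{5}{4 \left(-20\right)} - \left(\frac{1}{2} \cdot 9 \left(1 - 3 + \left(-3\right)^{2}\right) - 43\right)\right) = - 4 \left(\left(- \frac{5}{4}\right) \left(- \frac{1}{20}\right) - \left(\frac{1}{2} \cdot 9 \left(1 - 3 + 9\right) - 43\right)\right) = - 4 \left(\frac{1}{16} - \left(\frac{1}{2} \cdot 9 \cdot 7 - 43\right)\right) = - 4 \left(\frac{1}{16} - \left(\frac{63}{2} - 43\right)\right) = - 4 \left(\frac{1}{16} - - \frac{23}{2}\right) = - 4 \left(\frac{1}{16} + \frac{23}{2}\right) = \left(-4\right) \frac{185}{16} = - \frac{185}{4}$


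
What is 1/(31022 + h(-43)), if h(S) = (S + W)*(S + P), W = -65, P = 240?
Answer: 1/9746 ≈ 0.00010261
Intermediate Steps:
h(S) = (-65 + S)*(240 + S) (h(S) = (S - 65)*(S + 240) = (-65 + S)*(240 + S))
1/(31022 + h(-43)) = 1/(31022 + (-15600 + (-43)**2 + 175*(-43))) = 1/(31022 + (-15600 + 1849 - 7525)) = 1/(31022 - 21276) = 1/9746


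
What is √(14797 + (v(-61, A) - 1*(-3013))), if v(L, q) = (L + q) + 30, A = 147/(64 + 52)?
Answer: √59812819/58 ≈ 133.34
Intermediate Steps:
A = 147/116 ≈ 1.2672
v(L, q) = 30 + L + q
√(14797 + (v(-61, A) - 1*(-3013))) = √(14797 + ((30 - 61 + 147/116) - 1*(-3013))) = √(14797 + (-3449/116 + 3013)) = √(14797 + 346059/116) = √(2062511/116) = √59812819/58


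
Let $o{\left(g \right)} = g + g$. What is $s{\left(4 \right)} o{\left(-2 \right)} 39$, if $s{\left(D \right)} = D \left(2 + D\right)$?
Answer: $-3744$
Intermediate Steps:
$o{\left(g \right)} = 2 g$
$s{\left(4 \right)} o{\left(-2 \right)} 39 = 4 \left(2 + 4\right) 2 \left(-2\right) 39 = 4 \cdot 6 \left(-4\right) 39 = 24 \left(-4\right) 39 = \left(-96\right) 39 = -3744$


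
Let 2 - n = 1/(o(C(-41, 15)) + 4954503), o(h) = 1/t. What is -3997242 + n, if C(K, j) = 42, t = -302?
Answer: -5980909942662502/1496259905 ≈ -3.9972e+6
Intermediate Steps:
o(h) = -1/302 (o(h) = 1/(-302) = -1/302)
n = 2992519508/1496259905 (n = 2 - 1/(-1/302 + 4954503) = 2 - 1/1496259905/302 = 2 - 1*302/1496259905 = 2 - 302/1496259905 = 2992519508/1496259905 ≈ 2.0000)
-3997242 + n = -3997242 + 2992519508/1496259905 = -5980909942662502/1496259905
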